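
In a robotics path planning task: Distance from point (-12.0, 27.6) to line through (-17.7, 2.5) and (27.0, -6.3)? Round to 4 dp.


|cross product| = 1172.13
|line direction| = sqrt(2075.53) = 45.558
Distance = 1172.13/sqrt(2075.53) = 25.7283

25.7283


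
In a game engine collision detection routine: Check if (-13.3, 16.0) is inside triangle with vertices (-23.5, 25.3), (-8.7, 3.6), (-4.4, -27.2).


Cross products: AB x AP = 83.7, BC x BP = -88.36, CA x CP = -357.87
All same sign? no

No, outside


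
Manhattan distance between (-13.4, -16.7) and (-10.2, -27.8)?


|(-13.4)-(-10.2)| + |(-16.7)-(-27.8)| = 3.2 + 11.1 = 14.3

14.3


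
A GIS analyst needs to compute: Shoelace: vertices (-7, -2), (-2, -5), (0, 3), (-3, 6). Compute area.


Shoelace sum: ((-7)*(-5) - (-2)*(-2)) + ((-2)*3 - 0*(-5)) + (0*6 - (-3)*3) + ((-3)*(-2) - (-7)*6)
= 82
Area = |82|/2 = 41

41


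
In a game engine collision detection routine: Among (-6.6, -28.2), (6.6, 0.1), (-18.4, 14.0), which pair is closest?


d(P0,P1) = 31.2271, d(P0,P2) = 43.8187, d(P1,P2) = 28.6044
Closest: P1 and P2

Closest pair: (6.6, 0.1) and (-18.4, 14.0), distance = 28.6044


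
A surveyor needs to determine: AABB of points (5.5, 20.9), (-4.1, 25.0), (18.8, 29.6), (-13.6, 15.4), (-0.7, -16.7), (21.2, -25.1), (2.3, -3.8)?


x range: [-13.6, 21.2]
y range: [-25.1, 29.6]
Bounding box: (-13.6,-25.1) to (21.2,29.6)

(-13.6,-25.1) to (21.2,29.6)


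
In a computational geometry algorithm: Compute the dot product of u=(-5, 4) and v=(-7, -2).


u . v = u_x*v_x + u_y*v_y = (-5)*(-7) + 4*(-2)
= 35 + (-8) = 27

27


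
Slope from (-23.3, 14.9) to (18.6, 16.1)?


slope = (y2-y1)/(x2-x1) = (16.1-14.9)/(18.6-(-23.3)) = 1.2/41.9 = 0.0286

0.0286


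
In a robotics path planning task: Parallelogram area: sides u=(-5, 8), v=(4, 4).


|u x v| = |(-5)*4 - 8*4|
= |(-20) - 32| = 52

52


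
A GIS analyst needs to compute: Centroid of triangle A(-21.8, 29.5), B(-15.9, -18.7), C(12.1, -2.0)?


Centroid = ((x_A+x_B+x_C)/3, (y_A+y_B+y_C)/3)
= (((-21.8)+(-15.9)+12.1)/3, (29.5+(-18.7)+(-2))/3)
= (-8.5333, 2.9333)

(-8.5333, 2.9333)


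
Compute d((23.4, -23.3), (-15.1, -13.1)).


dx=-38.5, dy=10.2
d^2 = (-38.5)^2 + 10.2^2 = 1586.29
d = sqrt(1586.29) = 39.8283

39.8283


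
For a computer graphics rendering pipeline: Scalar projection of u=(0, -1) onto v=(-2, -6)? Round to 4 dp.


u.v = 6, |v| = sqrt(40) = 6.3246
Scalar projection = u.v / |v| = 6 / sqrt(40) = 0.9487

0.9487


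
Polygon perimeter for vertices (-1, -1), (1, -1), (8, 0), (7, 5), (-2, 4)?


Sides: (-1, -1)->(1, -1): sqrt(4) = 2, (1, -1)->(8, 0): sqrt(50) = 7.071068, (8, 0)->(7, 5): sqrt(26) = 5.09902, (7, 5)->(-2, 4): sqrt(82) = 9.055385, (-2, 4)->(-1, -1): sqrt(26) = 5.09902
Sum = 28.324493
Perimeter = 28.3245

28.3245


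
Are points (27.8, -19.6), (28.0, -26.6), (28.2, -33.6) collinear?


Cross product: (28-27.8)*((-33.6)-(-19.6)) - ((-26.6)-(-19.6))*(28.2-27.8)
= 0

Yes, collinear


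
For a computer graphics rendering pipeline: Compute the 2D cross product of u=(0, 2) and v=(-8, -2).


u x v = u_x*v_y - u_y*v_x = 0*(-2) - 2*(-8)
= 0 - (-16) = 16

16


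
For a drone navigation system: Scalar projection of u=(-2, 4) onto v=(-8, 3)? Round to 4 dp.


u.v = 28, |v| = sqrt(73) = 8.544
Scalar projection = u.v / |v| = 28 / sqrt(73) = 3.2772

3.2772


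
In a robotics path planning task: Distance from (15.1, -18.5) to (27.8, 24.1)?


dx=12.7, dy=42.6
d^2 = 12.7^2 + 42.6^2 = 1976.05
d = sqrt(1976.05) = 44.4528

44.4528


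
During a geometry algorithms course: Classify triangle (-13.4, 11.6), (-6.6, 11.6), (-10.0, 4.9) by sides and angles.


Side lengths squared: AB^2=46.24, BC^2=56.45, CA^2=56.45
Sorted: [46.24, 56.45, 56.45]
By sides: Isosceles, By angles: Acute

Isosceles, Acute


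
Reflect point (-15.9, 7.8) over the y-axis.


Reflection over y-axis: (x,y) -> (-x,y)
(-15.9, 7.8) -> (15.9, 7.8)

(15.9, 7.8)


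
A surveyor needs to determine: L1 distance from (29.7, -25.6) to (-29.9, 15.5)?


|29.7-(-29.9)| + |(-25.6)-15.5| = 59.6 + 41.1 = 100.7

100.7


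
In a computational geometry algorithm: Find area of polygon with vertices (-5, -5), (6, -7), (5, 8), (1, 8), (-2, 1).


Shoelace sum: ((-5)*(-7) - 6*(-5)) + (6*8 - 5*(-7)) + (5*8 - 1*8) + (1*1 - (-2)*8) + ((-2)*(-5) - (-5)*1)
= 212
Area = |212|/2 = 106

106


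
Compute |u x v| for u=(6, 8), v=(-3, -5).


|u x v| = |6*(-5) - 8*(-3)|
= |(-30) - (-24)| = 6

6


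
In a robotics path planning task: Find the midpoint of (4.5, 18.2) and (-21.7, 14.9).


M = ((4.5+(-21.7))/2, (18.2+14.9)/2)
= (-8.6, 16.55)

(-8.6, 16.55)


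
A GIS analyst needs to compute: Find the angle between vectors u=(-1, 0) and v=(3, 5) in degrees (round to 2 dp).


u.v = -3, |u| = sqrt(1) = 1, |v| = sqrt(34) = 5.831
cos(theta) = u.v/(|u||v|) = -3/sqrt(34) = -0.514496
theta = acos(-0.514496) = 120.96 degrees

120.96 degrees


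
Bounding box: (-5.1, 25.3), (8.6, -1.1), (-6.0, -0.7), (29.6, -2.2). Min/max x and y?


x range: [-6, 29.6]
y range: [-2.2, 25.3]
Bounding box: (-6,-2.2) to (29.6,25.3)

(-6,-2.2) to (29.6,25.3)


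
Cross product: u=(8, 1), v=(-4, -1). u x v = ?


u x v = u_x*v_y - u_y*v_x = 8*(-1) - 1*(-4)
= (-8) - (-4) = -4

-4


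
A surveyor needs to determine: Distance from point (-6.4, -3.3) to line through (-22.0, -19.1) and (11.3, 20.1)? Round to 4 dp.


|cross product| = 85.38
|line direction| = sqrt(2645.53) = 51.4347
Distance = 85.38/sqrt(2645.53) = 1.66

1.66


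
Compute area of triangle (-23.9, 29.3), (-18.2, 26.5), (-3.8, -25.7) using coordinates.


Area = |x_A(y_B-y_C) + x_B(y_C-y_A) + x_C(y_A-y_B)|/2
= |(-1247.58) + 1001 + (-10.64)|/2
= 257.22/2 = 128.61

128.61


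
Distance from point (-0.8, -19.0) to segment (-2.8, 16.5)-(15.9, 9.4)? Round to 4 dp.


Project P onto AB: t = 0.7234 (clamped to [0,1])
Closest point on segment: (10.7284, 11.3635)
Distance: 32.4784

32.4784


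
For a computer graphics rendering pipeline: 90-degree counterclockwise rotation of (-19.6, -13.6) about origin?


90° CCW: (x,y) -> (-y, x)
(-19.6,-13.6) -> (13.6, -19.6)

(13.6, -19.6)


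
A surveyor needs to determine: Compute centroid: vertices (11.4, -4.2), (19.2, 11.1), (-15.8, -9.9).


Centroid = ((x_A+x_B+x_C)/3, (y_A+y_B+y_C)/3)
= ((11.4+19.2+(-15.8))/3, ((-4.2)+11.1+(-9.9))/3)
= (4.9333, -1)

(4.9333, -1)


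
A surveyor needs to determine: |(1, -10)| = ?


|u| = sqrt(1^2 + (-10)^2) = sqrt(101) = 10.0499

10.0499


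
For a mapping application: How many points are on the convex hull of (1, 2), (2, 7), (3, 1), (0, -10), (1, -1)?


Convex hull vertices (CCW): (0, -10), (3, 1), (2, 7), (1, 2)
Count = 4

4


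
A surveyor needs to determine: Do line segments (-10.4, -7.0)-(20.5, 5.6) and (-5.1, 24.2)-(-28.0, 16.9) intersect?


Cross products: d1=675.79, d2=612.82, d3=897.3, d4=960.27
d1*d2 < 0 and d3*d4 < 0? no

No, they don't intersect


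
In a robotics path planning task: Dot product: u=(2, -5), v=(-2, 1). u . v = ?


u . v = u_x*v_x + u_y*v_y = 2*(-2) + (-5)*1
= (-4) + (-5) = -9

-9


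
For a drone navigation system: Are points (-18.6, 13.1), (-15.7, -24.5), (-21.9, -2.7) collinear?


Cross product: ((-15.7)-(-18.6))*((-2.7)-13.1) - ((-24.5)-13.1)*((-21.9)-(-18.6))
= -169.9

No, not collinear


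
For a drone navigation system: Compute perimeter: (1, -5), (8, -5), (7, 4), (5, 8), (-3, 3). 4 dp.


Sides: (1, -5)->(8, -5): sqrt(49) = 7, (8, -5)->(7, 4): sqrt(82) = 9.055385, (7, 4)->(5, 8): sqrt(20) = 4.472136, (5, 8)->(-3, 3): sqrt(89) = 9.433981, (-3, 3)->(1, -5): sqrt(80) = 8.944272
Sum = 38.905774
Perimeter = 38.9058

38.9058


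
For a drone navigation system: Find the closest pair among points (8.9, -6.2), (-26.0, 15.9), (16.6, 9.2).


d(P0,P1) = 41.3088, d(P0,P2) = 17.2177, d(P1,P2) = 43.1237
Closest: P0 and P2

Closest pair: (8.9, -6.2) and (16.6, 9.2), distance = 17.2177


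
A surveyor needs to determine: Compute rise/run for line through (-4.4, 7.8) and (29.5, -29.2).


slope = (y2-y1)/(x2-x1) = ((-29.2)-7.8)/(29.5-(-4.4)) = (-37)/33.9 = -1.0914

-1.0914


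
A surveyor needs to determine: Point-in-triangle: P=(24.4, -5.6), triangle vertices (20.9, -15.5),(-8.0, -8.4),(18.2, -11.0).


Cross products: AB x AP = -310.96, BC x BP = 157.6, CA x CP = 42.48
All same sign? no

No, outside


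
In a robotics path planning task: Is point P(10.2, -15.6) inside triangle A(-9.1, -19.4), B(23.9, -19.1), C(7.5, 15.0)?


Cross products: AB x AP = 119.61, BC x BP = 409.77, CA x CP = 600.84
All same sign? yes

Yes, inside


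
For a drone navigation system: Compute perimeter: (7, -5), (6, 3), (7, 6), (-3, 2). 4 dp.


Sides: (7, -5)->(6, 3): sqrt(65) = 8.062258, (6, 3)->(7, 6): sqrt(10) = 3.162278, (7, 6)->(-3, 2): sqrt(116) = 10.77033, (-3, 2)->(7, -5): sqrt(149) = 12.206556
Sum = 34.201422
Perimeter = 34.2014

34.2014


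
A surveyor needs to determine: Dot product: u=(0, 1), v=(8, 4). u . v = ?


u . v = u_x*v_x + u_y*v_y = 0*8 + 1*4
= 0 + 4 = 4

4


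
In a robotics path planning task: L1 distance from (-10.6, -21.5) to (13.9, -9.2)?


|(-10.6)-13.9| + |(-21.5)-(-9.2)| = 24.5 + 12.3 = 36.8

36.8


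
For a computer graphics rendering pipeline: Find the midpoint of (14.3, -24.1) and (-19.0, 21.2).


M = ((14.3+(-19))/2, ((-24.1)+21.2)/2)
= (-2.35, -1.45)

(-2.35, -1.45)


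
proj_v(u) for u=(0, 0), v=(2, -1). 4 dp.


u.v = 0, |v| = sqrt(5) = 2.2361
Scalar projection = u.v / |v| = 0 / sqrt(5) = 0

0


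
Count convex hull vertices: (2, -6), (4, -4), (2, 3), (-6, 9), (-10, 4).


Convex hull vertices (CCW): (-10, 4), (2, -6), (4, -4), (2, 3), (-6, 9)
Count = 5

5


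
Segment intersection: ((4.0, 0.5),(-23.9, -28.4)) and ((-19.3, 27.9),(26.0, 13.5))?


Cross products: d1=-905.7, d2=-2616.63, d3=-1437.83, d4=273.1
d1*d2 < 0 and d3*d4 < 0? no

No, they don't intersect


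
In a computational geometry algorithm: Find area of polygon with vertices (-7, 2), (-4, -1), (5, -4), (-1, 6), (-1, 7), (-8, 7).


Shoelace sum: ((-7)*(-1) - (-4)*2) + ((-4)*(-4) - 5*(-1)) + (5*6 - (-1)*(-4)) + ((-1)*7 - (-1)*6) + ((-1)*7 - (-8)*7) + ((-8)*2 - (-7)*7)
= 143
Area = |143|/2 = 71.5

71.5


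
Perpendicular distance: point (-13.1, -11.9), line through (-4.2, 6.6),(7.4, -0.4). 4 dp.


|cross product| = 276.9
|line direction| = sqrt(183.56) = 13.5484
Distance = 276.9/sqrt(183.56) = 20.4378

20.4378


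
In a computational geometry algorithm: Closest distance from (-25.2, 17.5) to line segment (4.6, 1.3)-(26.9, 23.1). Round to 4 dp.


Project P onto AB: t = 0 (clamped to [0,1])
Closest point on segment: (4.6, 1.3)
Distance: 33.9187

33.9187


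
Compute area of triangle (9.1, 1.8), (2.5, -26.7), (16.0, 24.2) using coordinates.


Area = |x_A(y_B-y_C) + x_B(y_C-y_A) + x_C(y_A-y_B)|/2
= |(-463.19) + 56 + 456|/2
= 48.81/2 = 24.405

24.405


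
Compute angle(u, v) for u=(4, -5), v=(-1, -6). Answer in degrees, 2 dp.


u.v = 26, |u| = sqrt(41) = 6.4031, |v| = sqrt(37) = 6.0828
cos(theta) = u.v/(|u||v|) = 26/sqrt(1517) = 0.667545
theta = acos(0.667545) = 48.12 degrees

48.12 degrees


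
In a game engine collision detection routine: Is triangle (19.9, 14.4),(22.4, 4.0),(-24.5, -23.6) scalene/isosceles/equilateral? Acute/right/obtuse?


Side lengths squared: AB^2=114.41, BC^2=2961.37, CA^2=3415.36
Sorted: [114.41, 2961.37, 3415.36]
By sides: Scalene, By angles: Obtuse

Scalene, Obtuse


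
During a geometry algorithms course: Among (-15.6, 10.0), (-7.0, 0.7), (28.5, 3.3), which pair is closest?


d(P0,P1) = 12.6669, d(P0,P2) = 44.6061, d(P1,P2) = 35.5951
Closest: P0 and P1

Closest pair: (-15.6, 10.0) and (-7.0, 0.7), distance = 12.6669


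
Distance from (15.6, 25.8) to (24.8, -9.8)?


dx=9.2, dy=-35.6
d^2 = 9.2^2 + (-35.6)^2 = 1352
d = sqrt(1352) = 36.7696

36.7696


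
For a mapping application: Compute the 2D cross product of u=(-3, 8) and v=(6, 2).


u x v = u_x*v_y - u_y*v_x = (-3)*2 - 8*6
= (-6) - 48 = -54

-54


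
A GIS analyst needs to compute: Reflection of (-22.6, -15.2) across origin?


Reflection over origin: (x,y) -> (-x,-y)
(-22.6, -15.2) -> (22.6, 15.2)

(22.6, 15.2)


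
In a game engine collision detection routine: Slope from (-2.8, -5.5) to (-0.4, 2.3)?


slope = (y2-y1)/(x2-x1) = (2.3-(-5.5))/((-0.4)-(-2.8)) = 7.8/2.4 = 3.25

3.25


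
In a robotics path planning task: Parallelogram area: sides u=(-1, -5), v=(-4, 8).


|u x v| = |(-1)*8 - (-5)*(-4)|
= |(-8) - 20| = 28

28


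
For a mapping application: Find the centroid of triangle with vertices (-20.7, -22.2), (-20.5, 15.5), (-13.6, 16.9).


Centroid = ((x_A+x_B+x_C)/3, (y_A+y_B+y_C)/3)
= (((-20.7)+(-20.5)+(-13.6))/3, ((-22.2)+15.5+16.9)/3)
= (-18.2667, 3.4)

(-18.2667, 3.4)


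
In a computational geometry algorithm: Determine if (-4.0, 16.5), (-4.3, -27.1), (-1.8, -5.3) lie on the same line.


Cross product: ((-4.3)-(-4))*((-5.3)-16.5) - ((-27.1)-16.5)*((-1.8)-(-4))
= 102.46

No, not collinear


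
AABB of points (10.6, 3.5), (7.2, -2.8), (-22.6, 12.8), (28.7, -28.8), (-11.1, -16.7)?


x range: [-22.6, 28.7]
y range: [-28.8, 12.8]
Bounding box: (-22.6,-28.8) to (28.7,12.8)

(-22.6,-28.8) to (28.7,12.8)


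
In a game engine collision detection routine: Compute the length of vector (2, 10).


|u| = sqrt(2^2 + 10^2) = sqrt(104) = 10.198

10.198


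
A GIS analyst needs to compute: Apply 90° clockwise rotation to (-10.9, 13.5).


90° CW: (x,y) -> (y, -x)
(-10.9,13.5) -> (13.5, 10.9)

(13.5, 10.9)


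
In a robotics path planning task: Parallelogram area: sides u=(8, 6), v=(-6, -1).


|u x v| = |8*(-1) - 6*(-6)|
= |(-8) - (-36)| = 28

28


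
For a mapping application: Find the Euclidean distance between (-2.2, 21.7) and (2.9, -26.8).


dx=5.1, dy=-48.5
d^2 = 5.1^2 + (-48.5)^2 = 2378.26
d = sqrt(2378.26) = 48.7674

48.7674


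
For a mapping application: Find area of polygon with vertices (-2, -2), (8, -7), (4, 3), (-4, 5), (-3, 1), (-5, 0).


Shoelace sum: ((-2)*(-7) - 8*(-2)) + (8*3 - 4*(-7)) + (4*5 - (-4)*3) + ((-4)*1 - (-3)*5) + ((-3)*0 - (-5)*1) + ((-5)*(-2) - (-2)*0)
= 140
Area = |140|/2 = 70

70


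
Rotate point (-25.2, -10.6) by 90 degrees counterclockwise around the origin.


90° CCW: (x,y) -> (-y, x)
(-25.2,-10.6) -> (10.6, -25.2)

(10.6, -25.2)


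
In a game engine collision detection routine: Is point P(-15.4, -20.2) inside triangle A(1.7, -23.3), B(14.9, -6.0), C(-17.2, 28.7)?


Cross products: AB x AP = 336.75, BC x BP = 1507.23, CA x CP = -830.61
All same sign? no

No, outside


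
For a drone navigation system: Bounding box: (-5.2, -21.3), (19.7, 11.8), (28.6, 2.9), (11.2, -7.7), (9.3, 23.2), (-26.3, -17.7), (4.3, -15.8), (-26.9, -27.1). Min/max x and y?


x range: [-26.9, 28.6]
y range: [-27.1, 23.2]
Bounding box: (-26.9,-27.1) to (28.6,23.2)

(-26.9,-27.1) to (28.6,23.2)


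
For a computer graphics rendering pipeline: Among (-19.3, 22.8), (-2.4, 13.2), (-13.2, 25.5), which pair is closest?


d(P0,P1) = 19.4363, d(P0,P2) = 6.6708, d(P1,P2) = 16.3686
Closest: P0 and P2

Closest pair: (-19.3, 22.8) and (-13.2, 25.5), distance = 6.6708


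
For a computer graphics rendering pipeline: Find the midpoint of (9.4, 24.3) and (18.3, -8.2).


M = ((9.4+18.3)/2, (24.3+(-8.2))/2)
= (13.85, 8.05)

(13.85, 8.05)


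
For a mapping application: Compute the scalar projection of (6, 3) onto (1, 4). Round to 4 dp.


u.v = 18, |v| = sqrt(17) = 4.1231
Scalar projection = u.v / |v| = 18 / sqrt(17) = 4.3656

4.3656


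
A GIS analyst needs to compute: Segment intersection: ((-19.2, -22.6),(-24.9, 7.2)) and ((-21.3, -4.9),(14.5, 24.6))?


Cross products: d1=-695.61, d2=539.38, d3=-38.31, d4=-1273.3
d1*d2 < 0 and d3*d4 < 0? no

No, they don't intersect


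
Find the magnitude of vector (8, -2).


|u| = sqrt(8^2 + (-2)^2) = sqrt(68) = 8.2462

8.2462


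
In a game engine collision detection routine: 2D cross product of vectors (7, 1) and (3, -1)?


u x v = u_x*v_y - u_y*v_x = 7*(-1) - 1*3
= (-7) - 3 = -10

-10


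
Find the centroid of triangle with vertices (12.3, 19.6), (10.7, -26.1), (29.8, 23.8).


Centroid = ((x_A+x_B+x_C)/3, (y_A+y_B+y_C)/3)
= ((12.3+10.7+29.8)/3, (19.6+(-26.1)+23.8)/3)
= (17.6, 5.7667)

(17.6, 5.7667)


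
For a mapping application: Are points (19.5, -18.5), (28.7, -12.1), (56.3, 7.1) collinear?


Cross product: (28.7-19.5)*(7.1-(-18.5)) - ((-12.1)-(-18.5))*(56.3-19.5)
= 0

Yes, collinear


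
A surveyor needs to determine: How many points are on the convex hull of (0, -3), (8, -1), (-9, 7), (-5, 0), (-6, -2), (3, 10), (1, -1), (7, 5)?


Convex hull vertices (CCW): (-9, 7), (-6, -2), (0, -3), (8, -1), (7, 5), (3, 10)
Count = 6

6


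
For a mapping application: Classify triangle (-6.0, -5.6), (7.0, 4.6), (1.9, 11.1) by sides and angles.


Side lengths squared: AB^2=273.04, BC^2=68.26, CA^2=341.3
Sorted: [68.26, 273.04, 341.3]
By sides: Scalene, By angles: Right

Scalene, Right


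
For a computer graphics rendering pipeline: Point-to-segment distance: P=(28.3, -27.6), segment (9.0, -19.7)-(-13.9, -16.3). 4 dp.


Project P onto AB: t = 0 (clamped to [0,1])
Closest point on segment: (9, -19.7)
Distance: 20.8543

20.8543


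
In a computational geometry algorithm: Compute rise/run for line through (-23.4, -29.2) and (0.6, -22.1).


slope = (y2-y1)/(x2-x1) = ((-22.1)-(-29.2))/(0.6-(-23.4)) = 7.1/24 = 0.2958

0.2958


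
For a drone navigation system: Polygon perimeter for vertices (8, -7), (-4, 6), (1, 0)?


Sides: (8, -7)->(-4, 6): sqrt(313) = 17.691806, (-4, 6)->(1, 0): sqrt(61) = 7.81025, (1, 0)->(8, -7): sqrt(98) = 9.899495
Sum = 35.401551
Perimeter = 35.4016

35.4016


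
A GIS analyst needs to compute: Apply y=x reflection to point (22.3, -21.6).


Reflection over y=x: (x,y) -> (y,x)
(22.3, -21.6) -> (-21.6, 22.3)

(-21.6, 22.3)


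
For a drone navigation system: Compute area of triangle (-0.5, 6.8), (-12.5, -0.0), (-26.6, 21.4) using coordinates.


Area = |x_A(y_B-y_C) + x_B(y_C-y_A) + x_C(y_A-y_B)|/2
= |10.7 + (-182.5) + (-180.88)|/2
= 352.68/2 = 176.34

176.34


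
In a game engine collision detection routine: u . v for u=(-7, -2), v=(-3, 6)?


u . v = u_x*v_x + u_y*v_y = (-7)*(-3) + (-2)*6
= 21 + (-12) = 9

9


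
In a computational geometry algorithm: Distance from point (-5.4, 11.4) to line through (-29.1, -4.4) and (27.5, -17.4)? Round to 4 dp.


|cross product| = 1202.38
|line direction| = sqrt(3372.56) = 58.0737
Distance = 1202.38/sqrt(3372.56) = 20.7044

20.7044


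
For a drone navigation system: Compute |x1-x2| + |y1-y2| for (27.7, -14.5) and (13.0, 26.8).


|27.7-13| + |(-14.5)-26.8| = 14.7 + 41.3 = 56

56


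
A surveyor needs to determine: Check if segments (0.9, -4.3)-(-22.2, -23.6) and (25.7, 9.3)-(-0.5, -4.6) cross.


Cross products: d1=11.6, d2=196.17, d3=164.48, d4=-20.09
d1*d2 < 0 and d3*d4 < 0? no

No, they don't intersect


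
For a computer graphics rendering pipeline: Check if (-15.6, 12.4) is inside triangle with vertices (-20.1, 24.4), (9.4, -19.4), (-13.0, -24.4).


Cross products: AB x AP = -156.9, BC x BP = -837.32, CA x CP = -134.4
All same sign? yes

Yes, inside


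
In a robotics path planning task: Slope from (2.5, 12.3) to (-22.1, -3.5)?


slope = (y2-y1)/(x2-x1) = ((-3.5)-12.3)/((-22.1)-2.5) = (-15.8)/(-24.6) = 0.6423

0.6423


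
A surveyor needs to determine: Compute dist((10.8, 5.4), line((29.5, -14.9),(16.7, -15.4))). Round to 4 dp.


|cross product| = 269.19
|line direction| = sqrt(164.09) = 12.8098
Distance = 269.19/sqrt(164.09) = 21.0144

21.0144


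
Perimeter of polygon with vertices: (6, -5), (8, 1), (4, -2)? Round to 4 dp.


Sides: (6, -5)->(8, 1): sqrt(40) = 6.324555, (8, 1)->(4, -2): sqrt(25) = 5, (4, -2)->(6, -5): sqrt(13) = 3.605551
Sum = 14.930106
Perimeter = 14.9301

14.9301


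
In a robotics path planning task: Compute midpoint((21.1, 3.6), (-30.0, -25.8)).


M = ((21.1+(-30))/2, (3.6+(-25.8))/2)
= (-4.45, -11.1)

(-4.45, -11.1)


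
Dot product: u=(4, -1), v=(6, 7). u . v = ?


u . v = u_x*v_x + u_y*v_y = 4*6 + (-1)*7
= 24 + (-7) = 17

17


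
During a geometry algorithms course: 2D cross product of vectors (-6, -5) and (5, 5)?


u x v = u_x*v_y - u_y*v_x = (-6)*5 - (-5)*5
= (-30) - (-25) = -5

-5


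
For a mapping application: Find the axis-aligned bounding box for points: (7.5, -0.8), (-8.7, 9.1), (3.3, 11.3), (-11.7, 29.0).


x range: [-11.7, 7.5]
y range: [-0.8, 29]
Bounding box: (-11.7,-0.8) to (7.5,29)

(-11.7,-0.8) to (7.5,29)


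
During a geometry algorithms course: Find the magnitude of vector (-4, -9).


|u| = sqrt((-4)^2 + (-9)^2) = sqrt(97) = 9.8489

9.8489


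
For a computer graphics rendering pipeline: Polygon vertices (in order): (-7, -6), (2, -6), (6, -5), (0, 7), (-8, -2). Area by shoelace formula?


Shoelace sum: ((-7)*(-6) - 2*(-6)) + (2*(-5) - 6*(-6)) + (6*7 - 0*(-5)) + (0*(-2) - (-8)*7) + ((-8)*(-6) - (-7)*(-2))
= 212
Area = |212|/2 = 106

106


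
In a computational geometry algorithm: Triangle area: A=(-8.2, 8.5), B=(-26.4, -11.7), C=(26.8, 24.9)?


Area = |x_A(y_B-y_C) + x_B(y_C-y_A) + x_C(y_A-y_B)|/2
= |300.12 + (-432.96) + 541.36|/2
= 408.52/2 = 204.26

204.26


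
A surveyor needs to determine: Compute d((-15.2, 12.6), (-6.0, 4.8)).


dx=9.2, dy=-7.8
d^2 = 9.2^2 + (-7.8)^2 = 145.48
d = sqrt(145.48) = 12.0615

12.0615


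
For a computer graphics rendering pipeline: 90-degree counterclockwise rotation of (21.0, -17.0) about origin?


90° CCW: (x,y) -> (-y, x)
(21,-17) -> (17, 21)

(17, 21)


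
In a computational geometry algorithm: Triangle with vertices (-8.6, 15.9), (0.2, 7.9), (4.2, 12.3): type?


Side lengths squared: AB^2=141.44, BC^2=35.36, CA^2=176.8
Sorted: [35.36, 141.44, 176.8]
By sides: Scalene, By angles: Right

Scalene, Right


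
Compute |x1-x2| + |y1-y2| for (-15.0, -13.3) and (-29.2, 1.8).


|(-15)-(-29.2)| + |(-13.3)-1.8| = 14.2 + 15.1 = 29.3

29.3


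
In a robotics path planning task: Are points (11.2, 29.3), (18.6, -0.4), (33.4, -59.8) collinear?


Cross product: (18.6-11.2)*((-59.8)-29.3) - ((-0.4)-29.3)*(33.4-11.2)
= 0

Yes, collinear


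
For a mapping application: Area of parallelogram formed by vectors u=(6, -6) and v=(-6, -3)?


|u x v| = |6*(-3) - (-6)*(-6)|
= |(-18) - 36| = 54

54


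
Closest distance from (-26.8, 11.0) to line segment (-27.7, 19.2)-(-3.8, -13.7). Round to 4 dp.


Project P onto AB: t = 0.1762 (clamped to [0,1])
Closest point on segment: (-23.4899, 13.4046)
Distance: 4.0913

4.0913


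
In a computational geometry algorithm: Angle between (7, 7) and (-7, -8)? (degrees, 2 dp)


u.v = -105, |u| = sqrt(98) = 9.8995, |v| = sqrt(113) = 10.6301
cos(theta) = u.v/(|u||v|) = -105/sqrt(11074) = -0.997785
theta = acos(-0.997785) = 176.19 degrees

176.19 degrees


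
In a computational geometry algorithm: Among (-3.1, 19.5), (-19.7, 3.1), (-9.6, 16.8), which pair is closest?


d(P0,P1) = 23.335, d(P0,P2) = 7.0385, d(P1,P2) = 17.0206
Closest: P0 and P2

Closest pair: (-3.1, 19.5) and (-9.6, 16.8), distance = 7.0385


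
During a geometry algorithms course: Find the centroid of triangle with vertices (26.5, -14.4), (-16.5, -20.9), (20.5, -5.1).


Centroid = ((x_A+x_B+x_C)/3, (y_A+y_B+y_C)/3)
= ((26.5+(-16.5)+20.5)/3, ((-14.4)+(-20.9)+(-5.1))/3)
= (10.1667, -13.4667)

(10.1667, -13.4667)


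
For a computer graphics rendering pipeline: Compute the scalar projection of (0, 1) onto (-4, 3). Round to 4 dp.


u.v = 3, |v| = sqrt(25) = 5
Scalar projection = u.v / |v| = 3 / sqrt(25) = 0.6

0.6


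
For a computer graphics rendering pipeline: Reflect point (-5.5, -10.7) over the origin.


Reflection over origin: (x,y) -> (-x,-y)
(-5.5, -10.7) -> (5.5, 10.7)

(5.5, 10.7)


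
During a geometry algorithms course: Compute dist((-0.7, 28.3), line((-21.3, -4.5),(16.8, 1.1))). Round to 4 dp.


|cross product| = 1134.32
|line direction| = sqrt(1482.97) = 38.5093
Distance = 1134.32/sqrt(1482.97) = 29.4557

29.4557


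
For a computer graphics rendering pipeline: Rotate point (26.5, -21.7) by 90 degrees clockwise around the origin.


90° CW: (x,y) -> (y, -x)
(26.5,-21.7) -> (-21.7, -26.5)

(-21.7, -26.5)


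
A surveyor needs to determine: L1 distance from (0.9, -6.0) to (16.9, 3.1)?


|0.9-16.9| + |(-6)-3.1| = 16 + 9.1 = 25.1

25.1


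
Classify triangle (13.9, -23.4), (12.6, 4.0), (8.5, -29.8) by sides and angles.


Side lengths squared: AB^2=752.45, BC^2=1159.25, CA^2=70.12
Sorted: [70.12, 752.45, 1159.25]
By sides: Scalene, By angles: Obtuse

Scalene, Obtuse


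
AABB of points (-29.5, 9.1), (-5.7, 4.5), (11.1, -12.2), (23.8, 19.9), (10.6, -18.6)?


x range: [-29.5, 23.8]
y range: [-18.6, 19.9]
Bounding box: (-29.5,-18.6) to (23.8,19.9)

(-29.5,-18.6) to (23.8,19.9)


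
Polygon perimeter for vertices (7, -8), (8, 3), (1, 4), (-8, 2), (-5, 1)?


Sides: (7, -8)->(8, 3): sqrt(122) = 11.045361, (8, 3)->(1, 4): sqrt(50) = 7.071068, (1, 4)->(-8, 2): sqrt(85) = 9.219544, (-8, 2)->(-5, 1): sqrt(10) = 3.162278, (-5, 1)->(7, -8): sqrt(225) = 15
Sum = 45.498251
Perimeter = 45.4983

45.4983


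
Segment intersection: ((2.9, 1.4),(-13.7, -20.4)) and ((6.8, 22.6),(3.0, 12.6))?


Cross products: d1=41.56, d2=-41.6, d3=-266.9, d4=-183.74
d1*d2 < 0 and d3*d4 < 0? no

No, they don't intersect


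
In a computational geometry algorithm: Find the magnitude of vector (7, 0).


|u| = sqrt(7^2 + 0^2) = sqrt(49) = 7

7


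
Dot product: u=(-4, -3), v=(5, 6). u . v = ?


u . v = u_x*v_x + u_y*v_y = (-4)*5 + (-3)*6
= (-20) + (-18) = -38

-38


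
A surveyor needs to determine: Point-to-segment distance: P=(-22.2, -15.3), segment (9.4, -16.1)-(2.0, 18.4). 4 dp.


Project P onto AB: t = 0.21 (clamped to [0,1])
Closest point on segment: (7.8461, -8.8553)
Distance: 30.7295

30.7295


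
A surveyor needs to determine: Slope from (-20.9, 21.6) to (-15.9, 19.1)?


slope = (y2-y1)/(x2-x1) = (19.1-21.6)/((-15.9)-(-20.9)) = (-2.5)/5 = -0.5

-0.5


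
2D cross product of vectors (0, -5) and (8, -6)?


u x v = u_x*v_y - u_y*v_x = 0*(-6) - (-5)*8
= 0 - (-40) = 40

40


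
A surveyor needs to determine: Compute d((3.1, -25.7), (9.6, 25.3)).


dx=6.5, dy=51
d^2 = 6.5^2 + 51^2 = 2643.25
d = sqrt(2643.25) = 51.4125

51.4125


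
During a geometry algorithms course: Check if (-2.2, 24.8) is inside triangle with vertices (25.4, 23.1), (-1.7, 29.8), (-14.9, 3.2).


Cross products: AB x AP = 138.85, BC x BP = 52.7, CA x CP = 617.75
All same sign? yes

Yes, inside


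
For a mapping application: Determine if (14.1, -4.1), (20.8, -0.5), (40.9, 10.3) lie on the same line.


Cross product: (20.8-14.1)*(10.3-(-4.1)) - ((-0.5)-(-4.1))*(40.9-14.1)
= 0

Yes, collinear


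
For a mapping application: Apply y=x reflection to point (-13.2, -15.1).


Reflection over y=x: (x,y) -> (y,x)
(-13.2, -15.1) -> (-15.1, -13.2)

(-15.1, -13.2)


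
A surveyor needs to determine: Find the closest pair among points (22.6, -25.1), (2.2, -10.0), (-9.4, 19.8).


d(P0,P1) = 25.3805, d(P0,P2) = 55.1363, d(P1,P2) = 31.9781
Closest: P0 and P1

Closest pair: (22.6, -25.1) and (2.2, -10.0), distance = 25.3805


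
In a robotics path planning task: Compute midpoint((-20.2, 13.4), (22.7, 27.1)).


M = (((-20.2)+22.7)/2, (13.4+27.1)/2)
= (1.25, 20.25)

(1.25, 20.25)


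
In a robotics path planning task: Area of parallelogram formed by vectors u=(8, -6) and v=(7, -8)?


|u x v| = |8*(-8) - (-6)*7|
= |(-64) - (-42)| = 22

22


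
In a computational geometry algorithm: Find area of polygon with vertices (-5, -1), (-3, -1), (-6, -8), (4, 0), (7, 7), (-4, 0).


Shoelace sum: ((-5)*(-1) - (-3)*(-1)) + ((-3)*(-8) - (-6)*(-1)) + ((-6)*0 - 4*(-8)) + (4*7 - 7*0) + (7*0 - (-4)*7) + ((-4)*(-1) - (-5)*0)
= 112
Area = |112|/2 = 56

56


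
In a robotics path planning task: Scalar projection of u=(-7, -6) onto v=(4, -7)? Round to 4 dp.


u.v = 14, |v| = sqrt(65) = 8.0623
Scalar projection = u.v / |v| = 14 / sqrt(65) = 1.7365

1.7365


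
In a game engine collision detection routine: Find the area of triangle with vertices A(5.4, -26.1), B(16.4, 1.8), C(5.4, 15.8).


Area = |x_A(y_B-y_C) + x_B(y_C-y_A) + x_C(y_A-y_B)|/2
= |(-75.6) + 687.16 + (-150.66)|/2
= 460.9/2 = 230.45

230.45


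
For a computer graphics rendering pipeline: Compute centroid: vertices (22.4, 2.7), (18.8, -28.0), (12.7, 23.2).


Centroid = ((x_A+x_B+x_C)/3, (y_A+y_B+y_C)/3)
= ((22.4+18.8+12.7)/3, (2.7+(-28)+23.2)/3)
= (17.9667, -0.7)

(17.9667, -0.7)


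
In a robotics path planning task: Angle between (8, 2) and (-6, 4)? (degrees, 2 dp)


u.v = -40, |u| = sqrt(68) = 8.2462, |v| = sqrt(52) = 7.2111
cos(theta) = u.v/(|u||v|) = -40/sqrt(3536) = -0.672673
theta = acos(-0.672673) = 132.27 degrees

132.27 degrees


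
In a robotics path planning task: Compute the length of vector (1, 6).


|u| = sqrt(1^2 + 6^2) = sqrt(37) = 6.0828

6.0828


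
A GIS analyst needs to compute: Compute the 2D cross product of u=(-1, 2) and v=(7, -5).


u x v = u_x*v_y - u_y*v_x = (-1)*(-5) - 2*7
= 5 - 14 = -9

-9


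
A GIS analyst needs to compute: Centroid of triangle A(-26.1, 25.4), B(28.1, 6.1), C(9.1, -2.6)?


Centroid = ((x_A+x_B+x_C)/3, (y_A+y_B+y_C)/3)
= (((-26.1)+28.1+9.1)/3, (25.4+6.1+(-2.6))/3)
= (3.7, 9.6333)

(3.7, 9.6333)


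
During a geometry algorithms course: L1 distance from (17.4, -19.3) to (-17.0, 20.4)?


|17.4-(-17)| + |(-19.3)-20.4| = 34.4 + 39.7 = 74.1

74.1


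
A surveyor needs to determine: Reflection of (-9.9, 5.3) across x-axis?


Reflection over x-axis: (x,y) -> (x,-y)
(-9.9, 5.3) -> (-9.9, -5.3)

(-9.9, -5.3)


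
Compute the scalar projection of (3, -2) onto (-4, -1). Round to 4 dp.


u.v = -10, |v| = sqrt(17) = 4.1231
Scalar projection = u.v / |v| = -10 / sqrt(17) = -2.4254

-2.4254


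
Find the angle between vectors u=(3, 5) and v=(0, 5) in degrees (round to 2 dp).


u.v = 25, |u| = sqrt(34) = 5.831, |v| = sqrt(25) = 5
cos(theta) = u.v/(|u||v|) = 25/sqrt(850) = 0.857493
theta = acos(0.857493) = 30.96 degrees

30.96 degrees


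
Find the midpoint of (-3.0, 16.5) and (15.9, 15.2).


M = (((-3)+15.9)/2, (16.5+15.2)/2)
= (6.45, 15.85)

(6.45, 15.85)


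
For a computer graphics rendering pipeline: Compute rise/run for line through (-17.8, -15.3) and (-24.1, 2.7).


slope = (y2-y1)/(x2-x1) = (2.7-(-15.3))/((-24.1)-(-17.8)) = 18/(-6.3) = -2.8571

-2.8571


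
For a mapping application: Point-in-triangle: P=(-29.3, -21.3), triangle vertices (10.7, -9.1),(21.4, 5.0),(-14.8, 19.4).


Cross products: AB x AP = 433.46, BC x BP = 1682.14, CA x CP = -1451.1
All same sign? no

No, outside


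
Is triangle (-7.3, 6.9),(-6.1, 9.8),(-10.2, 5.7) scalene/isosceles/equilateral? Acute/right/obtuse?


Side lengths squared: AB^2=9.85, BC^2=33.62, CA^2=9.85
Sorted: [9.85, 9.85, 33.62]
By sides: Isosceles, By angles: Obtuse

Isosceles, Obtuse


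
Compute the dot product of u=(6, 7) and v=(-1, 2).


u . v = u_x*v_x + u_y*v_y = 6*(-1) + 7*2
= (-6) + 14 = 8

8


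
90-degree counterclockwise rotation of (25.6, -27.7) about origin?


90° CCW: (x,y) -> (-y, x)
(25.6,-27.7) -> (27.7, 25.6)

(27.7, 25.6)


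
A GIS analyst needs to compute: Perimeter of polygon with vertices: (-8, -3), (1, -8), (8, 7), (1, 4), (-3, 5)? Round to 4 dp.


Sides: (-8, -3)->(1, -8): sqrt(106) = 10.29563, (1, -8)->(8, 7): sqrt(274) = 16.552945, (8, 7)->(1, 4): sqrt(58) = 7.615773, (1, 4)->(-3, 5): sqrt(17) = 4.123106, (-3, 5)->(-8, -3): sqrt(89) = 9.433981
Sum = 48.021435
Perimeter = 48.0214

48.0214


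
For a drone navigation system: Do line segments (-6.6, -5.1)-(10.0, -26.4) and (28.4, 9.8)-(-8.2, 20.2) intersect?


Cross products: d1=909.34, d2=1516.28, d3=992.84, d4=385.9
d1*d2 < 0 and d3*d4 < 0? no

No, they don't intersect


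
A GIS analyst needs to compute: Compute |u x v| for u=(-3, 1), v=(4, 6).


|u x v| = |(-3)*6 - 1*4|
= |(-18) - 4| = 22

22


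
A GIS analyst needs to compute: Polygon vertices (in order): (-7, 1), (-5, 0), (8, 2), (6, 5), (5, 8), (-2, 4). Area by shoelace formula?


Shoelace sum: ((-7)*0 - (-5)*1) + ((-5)*2 - 8*0) + (8*5 - 6*2) + (6*8 - 5*5) + (5*4 - (-2)*8) + ((-2)*1 - (-7)*4)
= 108
Area = |108|/2 = 54

54


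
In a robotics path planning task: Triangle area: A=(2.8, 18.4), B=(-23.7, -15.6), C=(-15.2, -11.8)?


Area = |x_A(y_B-y_C) + x_B(y_C-y_A) + x_C(y_A-y_B)|/2
= |(-10.64) + 715.74 + (-516.8)|/2
= 188.3/2 = 94.15

94.15


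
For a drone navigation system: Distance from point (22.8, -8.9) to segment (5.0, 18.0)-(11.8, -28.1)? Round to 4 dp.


Project P onto AB: t = 0.6268 (clamped to [0,1])
Closest point on segment: (9.2624, -10.8969)
Distance: 13.684

13.684


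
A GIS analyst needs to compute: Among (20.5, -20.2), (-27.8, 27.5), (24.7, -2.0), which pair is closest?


d(P0,P1) = 67.8836, d(P0,P2) = 18.6783, d(P1,P2) = 60.2204
Closest: P0 and P2

Closest pair: (20.5, -20.2) and (24.7, -2.0), distance = 18.6783


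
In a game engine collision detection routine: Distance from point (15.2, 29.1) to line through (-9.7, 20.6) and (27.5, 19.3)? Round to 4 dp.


|cross product| = 348.57
|line direction| = sqrt(1385.53) = 37.2227
Distance = 348.57/sqrt(1385.53) = 9.3644

9.3644


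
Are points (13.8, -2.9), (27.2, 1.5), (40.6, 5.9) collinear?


Cross product: (27.2-13.8)*(5.9-(-2.9)) - (1.5-(-2.9))*(40.6-13.8)
= 0

Yes, collinear


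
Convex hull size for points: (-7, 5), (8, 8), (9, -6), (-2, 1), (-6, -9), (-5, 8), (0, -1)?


Convex hull vertices (CCW): (-7, 5), (-6, -9), (9, -6), (8, 8), (-5, 8)
Count = 5

5


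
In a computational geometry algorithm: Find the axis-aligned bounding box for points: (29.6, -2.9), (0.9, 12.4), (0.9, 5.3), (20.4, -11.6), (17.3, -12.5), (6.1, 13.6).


x range: [0.9, 29.6]
y range: [-12.5, 13.6]
Bounding box: (0.9,-12.5) to (29.6,13.6)

(0.9,-12.5) to (29.6,13.6)


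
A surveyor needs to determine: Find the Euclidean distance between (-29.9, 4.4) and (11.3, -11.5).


dx=41.2, dy=-15.9
d^2 = 41.2^2 + (-15.9)^2 = 1950.25
d = sqrt(1950.25) = 44.1616

44.1616


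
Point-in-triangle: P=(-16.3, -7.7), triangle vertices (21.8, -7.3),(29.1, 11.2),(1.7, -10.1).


Cross products: AB x AP = 701.93, BC x BP = -449.16, CA x CP = 98.64
All same sign? no

No, outside


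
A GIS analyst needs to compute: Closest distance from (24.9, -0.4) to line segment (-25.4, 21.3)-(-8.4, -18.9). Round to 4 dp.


Project P onto AB: t = 0.9068 (clamped to [0,1])
Closest point on segment: (-9.9848, -15.1523)
Distance: 37.8759

37.8759


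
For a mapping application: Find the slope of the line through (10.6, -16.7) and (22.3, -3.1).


slope = (y2-y1)/(x2-x1) = ((-3.1)-(-16.7))/(22.3-10.6) = 13.6/11.7 = 1.1624

1.1624


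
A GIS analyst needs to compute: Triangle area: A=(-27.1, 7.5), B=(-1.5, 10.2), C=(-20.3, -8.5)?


Area = |x_A(y_B-y_C) + x_B(y_C-y_A) + x_C(y_A-y_B)|/2
= |(-506.77) + 24 + 54.81|/2
= 427.96/2 = 213.98

213.98


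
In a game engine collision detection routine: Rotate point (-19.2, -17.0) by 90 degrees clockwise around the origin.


90° CW: (x,y) -> (y, -x)
(-19.2,-17) -> (-17, 19.2)

(-17, 19.2)


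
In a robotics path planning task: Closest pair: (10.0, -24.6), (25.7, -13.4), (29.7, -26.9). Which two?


d(P0,P1) = 19.2855, d(P0,P2) = 19.8338, d(P1,P2) = 14.0801
Closest: P1 and P2

Closest pair: (25.7, -13.4) and (29.7, -26.9), distance = 14.0801


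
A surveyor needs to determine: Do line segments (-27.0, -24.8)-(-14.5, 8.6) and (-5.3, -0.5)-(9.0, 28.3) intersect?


Cross products: d1=277.47, d2=395.09, d3=-421.03, d4=-538.65
d1*d2 < 0 and d3*d4 < 0? no

No, they don't intersect


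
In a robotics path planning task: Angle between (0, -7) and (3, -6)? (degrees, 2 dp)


u.v = 42, |u| = sqrt(49) = 7, |v| = sqrt(45) = 6.7082
cos(theta) = u.v/(|u||v|) = 42/sqrt(2205) = 0.894427
theta = acos(0.894427) = 26.57 degrees

26.57 degrees


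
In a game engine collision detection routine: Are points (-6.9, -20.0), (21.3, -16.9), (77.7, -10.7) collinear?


Cross product: (21.3-(-6.9))*((-10.7)-(-20)) - ((-16.9)-(-20))*(77.7-(-6.9))
= 0

Yes, collinear


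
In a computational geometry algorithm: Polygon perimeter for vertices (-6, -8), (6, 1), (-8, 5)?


Sides: (-6, -8)->(6, 1): sqrt(225) = 15, (6, 1)->(-8, 5): sqrt(212) = 14.56022, (-8, 5)->(-6, -8): sqrt(173) = 13.152946
Sum = 42.713166
Perimeter = 42.7132

42.7132


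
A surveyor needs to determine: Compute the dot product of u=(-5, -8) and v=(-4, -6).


u . v = u_x*v_x + u_y*v_y = (-5)*(-4) + (-8)*(-6)
= 20 + 48 = 68

68


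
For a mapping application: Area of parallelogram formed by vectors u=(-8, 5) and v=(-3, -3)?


|u x v| = |(-8)*(-3) - 5*(-3)|
= |24 - (-15)| = 39

39


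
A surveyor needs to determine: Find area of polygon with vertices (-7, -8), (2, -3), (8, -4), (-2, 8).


Shoelace sum: ((-7)*(-3) - 2*(-8)) + (2*(-4) - 8*(-3)) + (8*8 - (-2)*(-4)) + ((-2)*(-8) - (-7)*8)
= 181
Area = |181|/2 = 90.5

90.5


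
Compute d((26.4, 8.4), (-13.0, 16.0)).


dx=-39.4, dy=7.6
d^2 = (-39.4)^2 + 7.6^2 = 1610.12
d = sqrt(1610.12) = 40.1263

40.1263


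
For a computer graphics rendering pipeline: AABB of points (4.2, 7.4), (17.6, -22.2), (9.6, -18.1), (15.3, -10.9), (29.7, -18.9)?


x range: [4.2, 29.7]
y range: [-22.2, 7.4]
Bounding box: (4.2,-22.2) to (29.7,7.4)

(4.2,-22.2) to (29.7,7.4)


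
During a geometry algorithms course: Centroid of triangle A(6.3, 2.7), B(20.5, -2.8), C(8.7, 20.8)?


Centroid = ((x_A+x_B+x_C)/3, (y_A+y_B+y_C)/3)
= ((6.3+20.5+8.7)/3, (2.7+(-2.8)+20.8)/3)
= (11.8333, 6.9)

(11.8333, 6.9)


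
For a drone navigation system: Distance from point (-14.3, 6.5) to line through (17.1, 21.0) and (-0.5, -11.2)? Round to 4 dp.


|cross product| = 755.88
|line direction| = sqrt(1346.6) = 36.696
Distance = 755.88/sqrt(1346.6) = 20.5984

20.5984


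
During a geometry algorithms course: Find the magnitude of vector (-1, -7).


|u| = sqrt((-1)^2 + (-7)^2) = sqrt(50) = 7.0711

7.0711


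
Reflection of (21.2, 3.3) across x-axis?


Reflection over x-axis: (x,y) -> (x,-y)
(21.2, 3.3) -> (21.2, -3.3)

(21.2, -3.3)


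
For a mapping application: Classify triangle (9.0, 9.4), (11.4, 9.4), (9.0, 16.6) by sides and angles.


Side lengths squared: AB^2=5.76, BC^2=57.6, CA^2=51.84
Sorted: [5.76, 51.84, 57.6]
By sides: Scalene, By angles: Right

Scalene, Right


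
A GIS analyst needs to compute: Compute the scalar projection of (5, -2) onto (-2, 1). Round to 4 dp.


u.v = -12, |v| = sqrt(5) = 2.2361
Scalar projection = u.v / |v| = -12 / sqrt(5) = -5.3666

-5.3666


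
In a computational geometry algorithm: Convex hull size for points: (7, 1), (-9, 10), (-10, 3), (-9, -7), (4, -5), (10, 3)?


Convex hull vertices (CCW): (-10, 3), (-9, -7), (4, -5), (10, 3), (-9, 10)
Count = 5

5


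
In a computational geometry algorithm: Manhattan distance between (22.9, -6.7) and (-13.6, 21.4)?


|22.9-(-13.6)| + |(-6.7)-21.4| = 36.5 + 28.1 = 64.6

64.6


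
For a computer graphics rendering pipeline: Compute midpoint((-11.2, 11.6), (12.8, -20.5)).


M = (((-11.2)+12.8)/2, (11.6+(-20.5))/2)
= (0.8, -4.45)

(0.8, -4.45)


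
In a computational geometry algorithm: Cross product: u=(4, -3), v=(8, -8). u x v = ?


u x v = u_x*v_y - u_y*v_x = 4*(-8) - (-3)*8
= (-32) - (-24) = -8

-8


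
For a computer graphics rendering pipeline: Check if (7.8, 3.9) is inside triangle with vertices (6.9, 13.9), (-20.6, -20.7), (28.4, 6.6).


Cross products: AB x AP = 306.14, BC x BP = 430.08, CA x CP = 208.43
All same sign? yes

Yes, inside
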